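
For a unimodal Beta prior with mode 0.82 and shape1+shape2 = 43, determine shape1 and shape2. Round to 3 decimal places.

shape1 = 34.620, shape2 = 8.380

For shape1,shape2>1 the mode is (shape1−1)/(shape1+shape2−2), so shape1 = mode·(κ−2)+1 = 0.82×41+1 = 34.620.
And shape2 = (1−mode)·(κ−2)+1 = 0.18×41+1 = 8.380.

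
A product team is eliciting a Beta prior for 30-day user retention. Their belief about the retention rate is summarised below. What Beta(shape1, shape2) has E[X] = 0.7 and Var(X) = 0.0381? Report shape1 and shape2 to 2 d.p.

shape1 = 3.16, shape2 = 1.35

Write ν = shape1+shape2; then shape1 = μν and Var = μ(1−μ)/(ν+1).
ν = μ(1−μ)/Var − 1 = 0.21/0.0381 − 1 = 4.5118.
shape1 = 0.7·4.5118 = 3.16, shape2 = 0.3·4.5118 = 1.35.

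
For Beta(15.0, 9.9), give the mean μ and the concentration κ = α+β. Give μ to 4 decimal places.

κ = α+β = 15.0+9.9 = 24.9; μ = α/κ = 15.0/24.9 = 0.6024.

μ = 0.6024, κ = 24.9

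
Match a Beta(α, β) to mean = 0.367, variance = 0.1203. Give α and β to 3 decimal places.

α = 0.342, β = 0.589

By moment matching, α+β = μ(1−μ)/σ² − 1 = (0.367·0.633)/0.1203 − 1 = 1.9311 − 1 = 0.9311.
Since α/(α+β) = μ, α = 0.367·0.9311 = 0.342 and β = 0.633·0.9311 = 0.589.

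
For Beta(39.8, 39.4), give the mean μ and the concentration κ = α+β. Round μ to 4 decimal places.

μ = 0.5025, κ = 79.2

κ = α+β = 39.8+39.4 = 79.2; μ = α/κ = 39.8/79.2 = 0.5025.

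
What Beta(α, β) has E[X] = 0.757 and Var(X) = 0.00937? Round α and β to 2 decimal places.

Write ν = α+β; then α = μν and Var = μ(1−μ)/(ν+1).
ν = μ(1−μ)/Var − 1 = 0.183951/0.00937 − 1 = 18.6319.
α = 0.757·18.6319 = 14.10, β = 0.243·18.6319 = 4.53.

α = 14.10, β = 4.53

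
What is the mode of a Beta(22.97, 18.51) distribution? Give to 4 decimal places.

0.5565

With α,β > 1, mode = (α−1)/(α+β−2) = 21.97/39.48 = 0.5565.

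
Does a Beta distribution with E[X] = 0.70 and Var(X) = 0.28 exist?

No

A Beta with mean μ has variance μ(1−μ)/(α+β+1) < μ(1−μ).
Here μ(1−μ) = 0.70×0.30 = 0.2100, and 0.28 ≥ 0.2100.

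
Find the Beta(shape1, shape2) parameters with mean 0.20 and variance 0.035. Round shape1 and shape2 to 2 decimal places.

shape1 = 0.71, shape2 = 2.86

By moment matching, shape1+shape2 = μ(1−μ)/σ² − 1 = (0.20·0.80)/0.035 − 1 = 4.5714 − 1 = 3.5714.
Since shape1/(shape1+shape2) = μ, shape1 = 0.20·3.5714 = 0.71 and shape2 = 0.80·3.5714 = 2.86.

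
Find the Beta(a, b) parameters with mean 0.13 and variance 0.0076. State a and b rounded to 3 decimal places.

a = 1.805, b = 12.077

Let s = a+b. The Beta variance is μ(1−μ)/(s+1).
So s+1 = μ(1−μ)/σ² = (0.13×0.87)/0.0076 = 0.1131/0.0076 = 14.8816, giving s = 13.8816.
Then a = μs = 0.13×13.8816 = 1.805 and b = (1−μ)s = 0.87×13.8816 = 12.077.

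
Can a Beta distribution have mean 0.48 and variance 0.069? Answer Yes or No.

Yes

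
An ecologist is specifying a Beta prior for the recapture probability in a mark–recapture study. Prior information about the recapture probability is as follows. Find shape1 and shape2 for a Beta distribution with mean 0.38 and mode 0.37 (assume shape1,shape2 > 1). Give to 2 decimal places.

shape1 = 9.88, shape2 = 16.12

With s = shape1+shape2: μ = shape1/s and mode = (shape1−1)/(s−2). Eliminating shape1 = μs,
μs − 1 = m(s−2) ⇒ s(μ−m) = 1−2m ⇒ s = 0.26/0.01 = 26.0000.
So shape1 = μs = 9.88, shape2 = (1−μ)s = 16.12.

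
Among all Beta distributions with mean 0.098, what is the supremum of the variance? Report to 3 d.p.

0.088

For fixed mean μ the Beta variance is μ(1−μ)/(α+β+1), increasing as α+β decreases.
Its least upper bound (not attained) is μ(1−μ) = 0.098·0.902 = 0.088.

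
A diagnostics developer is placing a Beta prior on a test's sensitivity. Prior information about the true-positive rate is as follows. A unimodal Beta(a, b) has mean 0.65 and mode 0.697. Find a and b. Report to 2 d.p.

With s = a+b: μ = a/s and mode = (a−1)/(s−2). Eliminating a = μs,
μs − 1 = m(s−2) ⇒ s(μ−m) = 1−2m ⇒ s = -0.394/-0.047 = 8.3830.
So a = μs = 5.45, b = (1−μ)s = 2.93.

a = 5.45, b = 2.93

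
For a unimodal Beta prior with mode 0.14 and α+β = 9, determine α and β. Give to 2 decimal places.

Since the density peak of Beta(α,β) is at (α−1)/(α+β−2),
α = 1 + 0.14(9−2) = 1.98 and β = 9 − 1.98 = 7.02.

α = 1.98, β = 7.02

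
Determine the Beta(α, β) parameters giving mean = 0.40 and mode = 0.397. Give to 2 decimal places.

With s = α+β: μ = α/s and mode = (α−1)/(s−2). Eliminating α = μs,
μs − 1 = m(s−2) ⇒ s(μ−m) = 1−2m ⇒ s = 0.206/0.003 = 68.6667.
So α = μs = 27.47, β = (1−μ)s = 41.20.

α = 27.47, β = 41.20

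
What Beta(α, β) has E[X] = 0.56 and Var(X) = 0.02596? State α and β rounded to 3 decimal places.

By moment matching, α+β = μ(1−μ)/σ² − 1 = (0.56·0.44)/0.02596 − 1 = 9.4915 − 1 = 8.4915.
Since α/(α+β) = μ, α = 0.56·8.4915 = 4.755 and β = 0.44·8.4915 = 3.736.

α = 4.755, β = 3.736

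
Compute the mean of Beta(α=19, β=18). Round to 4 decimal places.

E[X] = α/(α+β) = 19/37 = 0.5135.

0.5135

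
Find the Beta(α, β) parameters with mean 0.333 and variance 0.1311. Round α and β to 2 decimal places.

Let s = α+β. The Beta variance is μ(1−μ)/(s+1).
So s+1 = μ(1−μ)/σ² = (0.333×0.667)/0.1311 = 0.222111/0.1311 = 1.6942, giving s = 0.6942.
Then α = μs = 0.333×0.6942 = 0.23 and β = (1−μ)s = 0.667×0.6942 = 0.46.

α = 0.23, β = 0.46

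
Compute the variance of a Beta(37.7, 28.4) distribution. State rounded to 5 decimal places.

α+β = 66.1 and αβ = 1070.68, so Var = αβ/[(α+β)²(α+β+1)] = 1070.68/293173.991 = 0.00365.

0.00365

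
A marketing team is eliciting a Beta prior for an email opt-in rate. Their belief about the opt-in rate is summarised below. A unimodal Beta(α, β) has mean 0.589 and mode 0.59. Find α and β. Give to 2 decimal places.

α = 106.02, β = 73.98

With s = α+β: μ = α/s and mode = (α−1)/(s−2). Eliminating α = μs,
μs − 1 = m(s−2) ⇒ s(μ−m) = 1−2m ⇒ s = -0.18/-0.001 = 180.0000.
So α = μs = 106.02, β = (1−μ)s = 73.98.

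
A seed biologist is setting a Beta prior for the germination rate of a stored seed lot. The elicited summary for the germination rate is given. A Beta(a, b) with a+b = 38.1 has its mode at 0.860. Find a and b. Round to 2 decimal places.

a = 32.05, b = 6.05

For a,b>1 the mode is (a−1)/(a+b−2), so a = mode·(κ−2)+1 = 0.860×36.1+1 = 32.05.
And b = (1−mode)·(κ−2)+1 = 0.140×36.1+1 = 6.05.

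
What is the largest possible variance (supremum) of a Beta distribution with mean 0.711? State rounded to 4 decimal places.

For fixed mean μ the Beta variance is μ(1−μ)/(α+β+1), increasing as α+β decreases.
Its least upper bound (not attained) is μ(1−μ) = 0.711·0.289 = 0.2055.

0.2055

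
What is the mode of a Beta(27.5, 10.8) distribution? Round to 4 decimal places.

0.7300

With α,β > 1, mode = (α−1)/(α+β−2) = 26.5/36.3 = 0.7300.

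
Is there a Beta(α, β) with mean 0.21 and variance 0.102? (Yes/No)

Yes

The Beta variance bound is σ² < μ(1−μ).
Here μ(1−μ) = 0.21×0.79 = 0.1659, and 0.102 < 0.1659.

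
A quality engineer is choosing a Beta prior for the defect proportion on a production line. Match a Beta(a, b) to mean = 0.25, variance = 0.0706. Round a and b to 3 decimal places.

Write ν = a+b; then a = μν and Var = μ(1−μ)/(ν+1).
ν = μ(1−μ)/Var − 1 = 0.1875/0.0706 − 1 = 1.6558.
a = 0.25·1.6558 = 0.414, b = 0.75·1.6558 = 1.242.

a = 0.414, b = 1.242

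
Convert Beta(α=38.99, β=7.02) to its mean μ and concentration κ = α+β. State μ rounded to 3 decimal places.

μ = 0.847, κ = 46.01

κ = α+β = 38.99+7.02 = 46.01; μ = α/κ = 38.99/46.01 = 0.847.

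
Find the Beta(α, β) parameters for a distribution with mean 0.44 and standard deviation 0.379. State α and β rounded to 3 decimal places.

σ² = 0.379² = 0.143641.
With s = α+β, Var = μ(1−μ)/(s+1), so s+1 = (0.44×0.56)/0.143641 = 1.7154 and s = 0.7154.
α = μs = 0.315, β = (1−μ)s = 0.401.

α = 0.315, β = 0.401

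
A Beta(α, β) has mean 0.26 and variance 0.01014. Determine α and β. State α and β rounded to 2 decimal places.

α = 4.67, β = 13.30

Let s = α+β. The Beta variance is μ(1−μ)/(s+1).
So s+1 = μ(1−μ)/σ² = (0.26×0.74)/0.01014 = 0.1924/0.01014 = 18.9744, giving s = 17.9744.
Then α = μs = 0.26×17.9744 = 4.67 and β = (1−μ)s = 0.74×17.9744 = 13.30.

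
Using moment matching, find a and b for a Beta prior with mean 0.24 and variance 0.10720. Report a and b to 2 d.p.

By moment matching, a+b = μ(1−μ)/σ² − 1 = (0.24·0.76)/0.10720 − 1 = 1.7015 − 1 = 0.7015.
Since a/(a+b) = μ, a = 0.24·0.7015 = 0.17 and b = 0.76·0.7015 = 0.53.

a = 0.17, b = 0.53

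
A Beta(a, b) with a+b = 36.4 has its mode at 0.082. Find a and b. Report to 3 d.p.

Mode = (a−1)/(κ−2) with κ = a+b, so a−1 = 0.082·34.4 = 2.821.
a = 3.821; b = κ − a = 32.579.

a = 3.821, b = 32.579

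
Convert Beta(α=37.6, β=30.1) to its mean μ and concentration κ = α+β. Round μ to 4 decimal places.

κ = α+β = 37.6+30.1 = 67.7; μ = α/κ = 37.6/67.7 = 0.5554.

μ = 0.5554, κ = 67.7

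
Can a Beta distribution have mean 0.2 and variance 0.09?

Yes

The Beta variance bound is σ² < μ(1−μ).
Here μ(1−μ) = 0.2×0.8 = 0.16, and 0.09 < 0.16.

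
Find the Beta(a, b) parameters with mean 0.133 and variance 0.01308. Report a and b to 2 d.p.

By moment matching, a+b = μ(1−μ)/σ² − 1 = (0.133·0.867)/0.01308 − 1 = 8.8158 − 1 = 7.8158.
Since a/(a+b) = μ, a = 0.133·7.8158 = 1.04 and b = 0.867·7.8158 = 6.78.

a = 1.04, b = 6.78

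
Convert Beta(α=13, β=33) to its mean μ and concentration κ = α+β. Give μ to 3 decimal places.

κ = α+β = 13+33 = 46; μ = α/κ = 13/46 = 0.283.

μ = 0.283, κ = 46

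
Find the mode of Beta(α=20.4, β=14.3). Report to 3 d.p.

0.593

With α,β > 1, mode = (α−1)/(α+β−2) = 19.4/32.7 = 0.593.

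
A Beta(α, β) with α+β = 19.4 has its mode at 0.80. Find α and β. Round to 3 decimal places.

α = 14.920, β = 4.480

For α,β>1 the mode is (α−1)/(α+β−2), so α = mode·(κ−2)+1 = 0.80×17.4+1 = 14.920.
And β = (1−mode)·(κ−2)+1 = 0.20×17.4+1 = 4.480.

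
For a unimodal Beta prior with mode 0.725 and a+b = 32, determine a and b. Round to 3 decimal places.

a = 22.750, b = 9.250

Mode = (a−1)/(κ−2) with κ = a+b, so a−1 = 0.725·30 = 21.750.
a = 22.750; b = κ − a = 9.250.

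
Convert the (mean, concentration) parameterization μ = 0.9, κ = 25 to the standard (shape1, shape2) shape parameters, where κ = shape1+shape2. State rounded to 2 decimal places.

shape1 = 22.50, shape2 = 2.50

shape1 = μκ = 0.9×25 = 22.50 and shape2 = (1−μ)κ = 0.1×25 = 2.50.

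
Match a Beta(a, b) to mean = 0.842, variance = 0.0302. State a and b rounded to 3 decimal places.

a = 2.867, b = 0.538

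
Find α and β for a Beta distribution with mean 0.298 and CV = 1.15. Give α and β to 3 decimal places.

σ = CV·μ = 1.15×0.298 = 0.34270, so σ² = 0.117443.
s+1 = μ(1−μ)/σ² = 0.209196/0.117443 = 1.7813, so s = α+β = 0.7813.
α = μs = 0.233, β = (1−μ)s = 0.548.

α = 0.233, β = 0.548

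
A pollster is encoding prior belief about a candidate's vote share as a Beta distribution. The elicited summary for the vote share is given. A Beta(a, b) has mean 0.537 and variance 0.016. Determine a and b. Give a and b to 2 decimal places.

a = 7.81, b = 6.73

Write ν = a+b; then a = μν and Var = μ(1−μ)/(ν+1).
ν = μ(1−μ)/Var − 1 = 0.248631/0.016 − 1 = 14.5394.
a = 0.537·14.5394 = 7.81, b = 0.463·14.5394 = 6.73.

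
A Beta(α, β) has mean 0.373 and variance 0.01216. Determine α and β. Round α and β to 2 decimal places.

α = 6.80, β = 11.43

Write ν = α+β; then α = μν and Var = μ(1−μ)/(ν+1).
ν = μ(1−μ)/Var − 1 = 0.233871/0.01216 − 1 = 18.2328.
α = 0.373·18.2328 = 6.80, β = 0.627·18.2328 = 11.43.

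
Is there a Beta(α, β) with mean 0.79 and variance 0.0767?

Yes

For any Beta, Var(X) < E[X]·(1−E[X]).
Here μ(1−μ) = 0.79×0.21 = 0.1659, and 0.0767 < 0.1659.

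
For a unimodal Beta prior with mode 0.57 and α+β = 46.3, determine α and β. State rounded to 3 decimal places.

Mode = (α−1)/(κ−2) with κ = α+β, so α−1 = 0.57·44.3 = 25.251.
α = 26.251; β = κ − α = 20.049.

α = 26.251, β = 20.049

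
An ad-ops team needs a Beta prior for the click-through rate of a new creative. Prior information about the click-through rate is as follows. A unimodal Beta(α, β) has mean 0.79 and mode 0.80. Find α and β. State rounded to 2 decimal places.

α = 47.40, β = 12.60

Let s = α+β. Mean gives α = μs = 0.79s; mode gives (α−1)/(s−2) = 0.80.
Substituting: 0.79s − 1 = 0.80(s−2) = 0.80s − 1.60, so -0.01s = -0.60 and s = 60.0000.
Then α = 0.79×60.0000 = 47.40 and β = s−α = 12.60.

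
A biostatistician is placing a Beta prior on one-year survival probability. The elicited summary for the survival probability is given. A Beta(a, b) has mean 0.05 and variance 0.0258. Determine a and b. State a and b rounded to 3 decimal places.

a = 0.042, b = 0.799

By moment matching, a+b = μ(1−μ)/σ² − 1 = (0.05·0.95)/0.0258 − 1 = 1.8411 − 1 = 0.8411.
Since a/(a+b) = μ, a = 0.05·0.8411 = 0.042 and b = 0.95·0.8411 = 0.799.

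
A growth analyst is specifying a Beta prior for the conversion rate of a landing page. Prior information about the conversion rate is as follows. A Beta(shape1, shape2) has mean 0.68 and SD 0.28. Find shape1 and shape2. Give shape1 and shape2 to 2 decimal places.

shape1 = 1.21, shape2 = 0.57

First σ² = 0.0784. Setting shape1 = μn, shape2 = (1−μ)n with n = shape1+shape2,
μ(1−μ)/(n+1) = 0.0784 ⇒ n+1 = 0.2176/0.0784 = 2.7755 ⇒ n = 1.7755.
Hence shape1 = 0.68×1.7755 = 1.21, shape2 = 0.32×1.7755 = 0.57.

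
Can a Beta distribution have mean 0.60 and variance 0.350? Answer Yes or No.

A Beta with mean μ has variance μ(1−μ)/(α+β+1) < μ(1−μ).
Here μ(1−μ) = 0.60×0.40 = 0.2400, and 0.350 ≥ 0.2400.

No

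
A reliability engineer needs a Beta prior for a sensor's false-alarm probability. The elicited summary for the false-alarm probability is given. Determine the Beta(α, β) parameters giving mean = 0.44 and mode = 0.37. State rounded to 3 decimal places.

α = 1.634, β = 2.080

With s = α+β: μ = α/s and mode = (α−1)/(s−2). Eliminating α = μs,
μs − 1 = m(s−2) ⇒ s(μ−m) = 1−2m ⇒ s = 0.26/0.07 = 3.7143.
So α = μs = 1.634, β = (1−μ)s = 2.080.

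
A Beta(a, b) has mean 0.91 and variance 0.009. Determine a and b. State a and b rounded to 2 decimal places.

a = 7.37, b = 0.73

Let s = a+b. The Beta variance is μ(1−μ)/(s+1).
So s+1 = μ(1−μ)/σ² = (0.91×0.09)/0.009 = 0.0819/0.009 = 9.1000, giving s = 8.1000.
Then a = μs = 0.91×8.1000 = 7.37 and b = (1−μ)s = 0.09×8.1000 = 0.73.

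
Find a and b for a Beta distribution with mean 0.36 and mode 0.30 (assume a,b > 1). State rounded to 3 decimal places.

a = 2.400, b = 4.267

Let s = a+b. Mean gives a = μs = 0.36s; mode gives (a−1)/(s−2) = 0.30.
Substituting: 0.36s − 1 = 0.30(s−2) = 0.30s − 0.60, so 0.06s = 0.40 and s = 6.6667.
Then a = 0.36×6.6667 = 2.400 and b = s−a = 4.267.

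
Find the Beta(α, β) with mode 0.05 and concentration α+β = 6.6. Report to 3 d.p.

Since the density peak of Beta(α,β) is at (α−1)/(α+β−2),
α = 1 + 0.05(6.6−2) = 1.230 and β = 6.6 − 1.230 = 5.370.

α = 1.230, β = 5.370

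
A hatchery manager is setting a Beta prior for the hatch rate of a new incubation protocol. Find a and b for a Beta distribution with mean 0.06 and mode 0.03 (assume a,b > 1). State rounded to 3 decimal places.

a = 1.880, b = 29.453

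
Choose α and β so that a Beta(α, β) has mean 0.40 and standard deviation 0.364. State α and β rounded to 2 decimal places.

Variance = 0.364² = 0.132496. The moment-matching identity α+β = μ(1−μ)/Var − 1 gives
α+β = 0.2400/0.132496 − 1 = 0.8114, so α = μ·0.8114 = 0.32 and β = (1−μ)·0.8114 = 0.49.

α = 0.32, β = 0.49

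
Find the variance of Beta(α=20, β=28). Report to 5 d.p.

0.00496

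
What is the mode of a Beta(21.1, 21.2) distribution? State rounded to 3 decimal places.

The density x^(α−1)(1−x)^(β−1) is maximised at (α−1)/(α+β−2) = 20.1/40.3 = 0.499.

0.499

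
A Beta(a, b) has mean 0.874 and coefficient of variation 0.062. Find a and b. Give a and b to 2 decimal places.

a = 31.90, b = 4.60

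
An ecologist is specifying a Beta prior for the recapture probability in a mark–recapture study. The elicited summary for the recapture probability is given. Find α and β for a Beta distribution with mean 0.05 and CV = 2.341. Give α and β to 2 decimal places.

α = 0.12, β = 2.34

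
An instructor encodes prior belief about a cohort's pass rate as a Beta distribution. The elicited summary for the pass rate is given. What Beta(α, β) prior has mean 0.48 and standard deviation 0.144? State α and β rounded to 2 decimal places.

σ² = 0.144² = 0.020736.
With s = α+β, Var = μ(1−μ)/(s+1), so s+1 = (0.48×0.52)/0.020736 = 12.0370 and s = 11.0370.
α = μs = 5.30, β = (1−μ)s = 5.74.

α = 5.30, β = 5.74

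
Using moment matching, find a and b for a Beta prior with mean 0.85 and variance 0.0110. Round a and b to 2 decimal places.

a = 9.00, b = 1.59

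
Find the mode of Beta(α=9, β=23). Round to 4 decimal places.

The density x^(α−1)(1−x)^(β−1) is maximised at (α−1)/(α+β−2) = 8/30 = 0.2667.

0.2667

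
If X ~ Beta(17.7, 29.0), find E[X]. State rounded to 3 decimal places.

0.379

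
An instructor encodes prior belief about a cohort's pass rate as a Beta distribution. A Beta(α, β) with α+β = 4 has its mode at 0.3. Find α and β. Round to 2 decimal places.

Mode = (α−1)/(κ−2) with κ = α+β, so α−1 = 0.3·2 = 0.60.
α = 1.60; β = κ − α = 2.40.

α = 1.60, β = 2.40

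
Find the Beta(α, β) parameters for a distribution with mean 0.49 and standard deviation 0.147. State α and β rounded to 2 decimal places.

Variance = 0.147² = 0.021609. The moment-matching identity α+β = μ(1−μ)/Var − 1 gives
α+β = 0.2499/0.021609 − 1 = 10.5646, so α = μ·10.5646 = 5.18 and β = (1−μ)·10.5646 = 5.39.

α = 5.18, β = 5.39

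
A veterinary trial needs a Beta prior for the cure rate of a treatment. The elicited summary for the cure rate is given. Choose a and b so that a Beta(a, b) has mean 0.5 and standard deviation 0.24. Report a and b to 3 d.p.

a = 1.670, b = 1.670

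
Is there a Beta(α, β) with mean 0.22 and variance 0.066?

For any Beta, Var(X) < E[X]·(1−E[X]).
Here μ(1−μ) = 0.22×0.78 = 0.1716, and 0.066 < 0.1716.

Yes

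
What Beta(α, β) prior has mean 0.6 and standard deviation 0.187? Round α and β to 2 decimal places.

α = 3.52, β = 2.35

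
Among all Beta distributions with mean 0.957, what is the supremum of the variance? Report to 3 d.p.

Var = μ(1−μ)/(α+β+1), which approaches μ(1−μ) as α+β → 0.
So the supremum is μ(1−μ) = 0.957×0.043 = 0.041.

0.041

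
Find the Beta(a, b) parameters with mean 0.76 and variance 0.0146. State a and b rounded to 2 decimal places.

Let s = a+b. The Beta variance is μ(1−μ)/(s+1).
So s+1 = μ(1−μ)/σ² = (0.76×0.24)/0.0146 = 0.1824/0.0146 = 12.4932, giving s = 11.4932.
Then a = μs = 0.76×11.4932 = 8.73 and b = (1−μ)s = 0.24×11.4932 = 2.76.

a = 8.73, b = 2.76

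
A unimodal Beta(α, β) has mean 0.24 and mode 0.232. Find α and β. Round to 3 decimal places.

α = 16.080, β = 50.920

Let s = α+β. Mean gives α = μs = 0.24s; mode gives (α−1)/(s−2) = 0.232.
Substituting: 0.24s − 1 = 0.232(s−2) = 0.232s − 0.464, so 0.008s = 0.536 and s = 67.0000.
Then α = 0.24×67.0000 = 16.080 and β = s−α = 50.920.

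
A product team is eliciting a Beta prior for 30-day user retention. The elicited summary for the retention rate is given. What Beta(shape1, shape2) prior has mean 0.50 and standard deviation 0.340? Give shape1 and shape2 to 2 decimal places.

shape1 = 0.58, shape2 = 0.58

σ² = 0.340² = 0.115600.
With s = shape1+shape2, Var = μ(1−μ)/(s+1), so s+1 = (0.50×0.50)/0.115600 = 2.1626 and s = 1.1626.
shape1 = μs = 0.58, shape2 = (1−μ)s = 0.58.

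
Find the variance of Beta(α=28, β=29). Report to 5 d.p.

Var = αβ/[(α+β)²(α+β+1)] = (28×29)/(57²×58) = 812/188442 = 0.00431.

0.00431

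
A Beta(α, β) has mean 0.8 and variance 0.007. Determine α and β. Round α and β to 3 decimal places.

α = 17.486, β = 4.371

Write ν = α+β; then α = μν and Var = μ(1−μ)/(ν+1).
ν = μ(1−μ)/Var − 1 = 0.16/0.007 − 1 = 21.8571.
α = 0.8·21.8571 = 17.486, β = 0.2·21.8571 = 4.371.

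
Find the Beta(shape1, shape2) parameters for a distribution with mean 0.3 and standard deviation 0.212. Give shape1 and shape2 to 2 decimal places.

shape1 = 1.10, shape2 = 2.57

Variance = 0.212² = 0.044944. The moment-matching identity shape1+shape2 = μ(1−μ)/Var − 1 gives
shape1+shape2 = 0.21/0.044944 − 1 = 3.6725, so shape1 = μ·3.6725 = 1.10 and shape2 = (1−μ)·3.6725 = 2.57.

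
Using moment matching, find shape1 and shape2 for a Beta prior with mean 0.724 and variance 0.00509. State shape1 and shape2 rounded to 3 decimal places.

Write ν = shape1+shape2; then shape1 = μν and Var = μ(1−μ)/(ν+1).
ν = μ(1−μ)/Var − 1 = 0.199824/0.00509 − 1 = 38.2582.
shape1 = 0.724·38.2582 = 27.699, shape2 = 0.276·38.2582 = 10.559.

shape1 = 27.699, shape2 = 10.559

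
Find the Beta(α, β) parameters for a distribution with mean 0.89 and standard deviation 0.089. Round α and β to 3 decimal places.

First σ² = 0.007921. Setting α = μn, β = (1−μ)n with n = α+β,
μ(1−μ)/(n+1) = 0.007921 ⇒ n+1 = 0.0979/0.007921 = 12.3596 ⇒ n = 11.3596.
Hence α = 0.89×11.3596 = 10.110, β = 0.11×11.3596 = 1.250.

α = 10.110, β = 1.250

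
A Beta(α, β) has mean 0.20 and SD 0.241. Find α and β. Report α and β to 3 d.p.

α = 0.351, β = 1.404

Variance = 0.241² = 0.058081. The moment-matching identity α+β = μ(1−μ)/Var − 1 gives
α+β = 0.1600/0.058081 − 1 = 1.7548, so α = μ·1.7548 = 0.351 and β = (1−μ)·1.7548 = 1.404.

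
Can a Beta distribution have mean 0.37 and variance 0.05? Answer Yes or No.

Yes

The Beta variance bound is σ² < μ(1−μ).
Here μ(1−μ) = 0.37×0.63 = 0.2331, and 0.05 < 0.2331.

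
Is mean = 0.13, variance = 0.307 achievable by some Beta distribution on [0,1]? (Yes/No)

A Beta with mean μ has variance μ(1−μ)/(α+β+1) < μ(1−μ).
Here μ(1−μ) = 0.13×0.87 = 0.1131, and 0.307 ≥ 0.1131.

No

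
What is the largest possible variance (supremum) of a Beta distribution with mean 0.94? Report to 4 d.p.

Var = μ(1−μ)/(α+β+1), which approaches μ(1−μ) as α+β → 0.
So the supremum is μ(1−μ) = 0.94×0.06 = 0.0564.

0.0564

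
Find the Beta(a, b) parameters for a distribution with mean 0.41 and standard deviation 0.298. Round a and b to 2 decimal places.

a = 0.71, b = 1.02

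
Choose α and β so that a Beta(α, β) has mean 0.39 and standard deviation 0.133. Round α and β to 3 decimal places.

Variance = 0.133² = 0.017689. The moment-matching identity α+β = μ(1−μ)/Var − 1 gives
α+β = 0.2379/0.017689 − 1 = 12.4490, so α = μ·12.4490 = 4.855 and β = (1−μ)·12.4490 = 7.594.

α = 4.855, β = 7.594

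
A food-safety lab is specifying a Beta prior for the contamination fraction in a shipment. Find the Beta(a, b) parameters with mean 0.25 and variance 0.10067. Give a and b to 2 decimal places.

a = 0.22, b = 0.65

Let s = a+b. The Beta variance is μ(1−μ)/(s+1).
So s+1 = μ(1−μ)/σ² = (0.25×0.75)/0.10067 = 0.1875/0.10067 = 1.8625, giving s = 0.8625.
Then a = μs = 0.25×0.8625 = 0.22 and b = (1−μ)s = 0.75×0.8625 = 0.65.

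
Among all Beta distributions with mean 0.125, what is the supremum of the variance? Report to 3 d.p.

0.109

Var = μ(1−μ)/(α+β+1), which approaches μ(1−μ) as α+β → 0.
So the supremum is μ(1−μ) = 0.125×0.875 = 0.109.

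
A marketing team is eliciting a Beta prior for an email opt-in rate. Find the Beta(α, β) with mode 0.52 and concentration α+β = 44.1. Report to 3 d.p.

α = 22.892, β = 21.208

For α,β>1 the mode is (α−1)/(α+β−2), so α = mode·(κ−2)+1 = 0.52×42.1+1 = 22.892.
And β = (1−mode)·(κ−2)+1 = 0.48×42.1+1 = 21.208.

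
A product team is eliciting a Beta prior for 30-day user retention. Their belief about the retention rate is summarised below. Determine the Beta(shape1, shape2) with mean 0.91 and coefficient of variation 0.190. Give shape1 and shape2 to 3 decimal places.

shape1 = 1.583, shape2 = 0.157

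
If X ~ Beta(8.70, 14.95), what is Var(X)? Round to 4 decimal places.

α+β = 23.65 and αβ = 130.0650, so Var = αβ/[(α+β)²(α+β+1)] = 130.0650/13787.299625 = 0.0094.

0.0094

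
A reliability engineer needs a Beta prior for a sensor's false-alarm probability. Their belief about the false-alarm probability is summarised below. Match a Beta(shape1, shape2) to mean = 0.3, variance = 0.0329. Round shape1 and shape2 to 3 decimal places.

Let s = shape1+shape2. The Beta variance is μ(1−μ)/(s+1).
So s+1 = μ(1−μ)/σ² = (0.3×0.7)/0.0329 = 0.21/0.0329 = 6.3830, giving s = 5.3830.
Then shape1 = μs = 0.3×5.3830 = 1.615 and shape2 = (1−μ)s = 0.7×5.3830 = 3.768.

shape1 = 1.615, shape2 = 3.768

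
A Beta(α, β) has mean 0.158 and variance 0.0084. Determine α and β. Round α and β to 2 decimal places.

α = 2.34, β = 12.49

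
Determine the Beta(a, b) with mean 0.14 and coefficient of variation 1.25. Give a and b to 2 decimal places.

a = 0.41, b = 2.52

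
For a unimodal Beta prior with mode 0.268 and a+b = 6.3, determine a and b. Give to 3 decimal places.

Mode = (a−1)/(κ−2) with κ = a+b, so a−1 = 0.268·4.3 = 1.152.
a = 2.152; b = κ − a = 4.148.

a = 2.152, b = 4.148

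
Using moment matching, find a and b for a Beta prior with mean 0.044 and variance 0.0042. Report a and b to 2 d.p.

a = 0.40, b = 8.62

By moment matching, a+b = μ(1−μ)/σ² − 1 = (0.044·0.956)/0.0042 − 1 = 10.0152 − 1 = 9.0152.
Since a/(a+b) = μ, a = 0.044·9.0152 = 0.40 and b = 0.956·9.0152 = 8.62.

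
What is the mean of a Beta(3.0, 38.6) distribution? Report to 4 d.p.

0.0721

The Beta mean is α/(α+β) = 3.0/(3.0+38.6) = 0.0721.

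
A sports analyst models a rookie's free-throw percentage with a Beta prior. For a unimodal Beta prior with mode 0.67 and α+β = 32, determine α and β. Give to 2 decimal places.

For α,β>1 the mode is (α−1)/(α+β−2), so α = mode·(κ−2)+1 = 0.67×30+1 = 21.10.
And β = (1−mode)·(κ−2)+1 = 0.33×30+1 = 10.90.

α = 21.10, β = 10.90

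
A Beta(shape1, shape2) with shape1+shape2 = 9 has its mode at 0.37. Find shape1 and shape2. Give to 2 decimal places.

Mode = (shape1−1)/(κ−2) with κ = shape1+shape2, so shape1−1 = 0.37·7 = 2.59.
shape1 = 3.59; shape2 = κ − shape1 = 5.41.

shape1 = 3.59, shape2 = 5.41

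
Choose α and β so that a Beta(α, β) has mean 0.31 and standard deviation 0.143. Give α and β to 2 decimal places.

First σ² = 0.020449. Setting α = μn, β = (1−μ)n with n = α+β,
μ(1−μ)/(n+1) = 0.020449 ⇒ n+1 = 0.2139/0.020449 = 10.4602 ⇒ n = 9.4602.
Hence α = 0.31×9.4602 = 2.93, β = 0.69×9.4602 = 6.53.

α = 2.93, β = 6.53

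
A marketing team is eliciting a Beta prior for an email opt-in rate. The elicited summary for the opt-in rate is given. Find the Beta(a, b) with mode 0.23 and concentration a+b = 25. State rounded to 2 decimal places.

Mode = (a−1)/(κ−2) with κ = a+b, so a−1 = 0.23·23 = 5.29.
a = 6.29; b = κ − a = 18.71.

a = 6.29, b = 18.71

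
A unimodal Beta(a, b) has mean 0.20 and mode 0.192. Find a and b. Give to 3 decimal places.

Let s = a+b. Mean gives a = μs = 0.20s; mode gives (a−1)/(s−2) = 0.192.
Substituting: 0.20s − 1 = 0.192(s−2) = 0.192s − 0.384, so 0.008s = 0.616 and s = 77.0000.
Then a = 0.20×77.0000 = 15.400 and b = s−a = 61.600.

a = 15.400, b = 61.600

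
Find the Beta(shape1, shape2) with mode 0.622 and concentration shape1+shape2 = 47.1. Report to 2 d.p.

shape1 = 29.05, shape2 = 18.05

Since the density peak of Beta(shape1,shape2) is at (shape1−1)/(shape1+shape2−2),
shape1 = 1 + 0.622(47.1−2) = 29.05 and shape2 = 47.1 − 29.05 = 18.05.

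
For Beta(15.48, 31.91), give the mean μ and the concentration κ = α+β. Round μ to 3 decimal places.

μ = 0.327, κ = 47.39

κ = α+β = 15.48+31.91 = 47.39; μ = α/κ = 15.48/47.39 = 0.327.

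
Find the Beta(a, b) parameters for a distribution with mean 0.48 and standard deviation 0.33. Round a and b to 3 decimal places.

a = 0.620, b = 0.672

Variance = 0.33² = 0.1089. The moment-matching identity a+b = μ(1−μ)/Var − 1 gives
a+b = 0.2496/0.1089 − 1 = 1.2920, so a = μ·1.2920 = 0.620 and b = (1−μ)·1.2920 = 0.672.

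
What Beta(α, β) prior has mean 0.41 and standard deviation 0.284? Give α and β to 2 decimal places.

α = 0.82, β = 1.18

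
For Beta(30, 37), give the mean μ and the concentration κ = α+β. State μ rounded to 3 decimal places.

κ = α+β = 30+37 = 67; μ = α/κ = 30/67 = 0.448.

μ = 0.448, κ = 67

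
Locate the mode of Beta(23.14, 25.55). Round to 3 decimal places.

The density x^(α−1)(1−x)^(β−1) is maximised at (α−1)/(α+β−2) = 22.14/46.69 = 0.474.

0.474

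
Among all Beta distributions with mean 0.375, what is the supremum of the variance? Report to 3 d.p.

0.234

For fixed mean μ the Beta variance is μ(1−μ)/(α+β+1), increasing as α+β decreases.
Its least upper bound (not attained) is μ(1−μ) = 0.375·0.625 = 0.234.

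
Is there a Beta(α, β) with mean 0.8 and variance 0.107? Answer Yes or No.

Yes

For any Beta, Var(X) < E[X]·(1−E[X]).
Here μ(1−μ) = 0.8×0.2 = 0.16, and 0.107 < 0.16.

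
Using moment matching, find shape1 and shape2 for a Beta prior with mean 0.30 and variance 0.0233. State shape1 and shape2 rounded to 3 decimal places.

shape1 = 2.404, shape2 = 5.609

Write ν = shape1+shape2; then shape1 = μν and Var = μ(1−μ)/(ν+1).
ν = μ(1−μ)/Var − 1 = 0.2100/0.0233 − 1 = 8.0129.
shape1 = 0.30·8.0129 = 2.404, shape2 = 0.70·8.0129 = 5.609.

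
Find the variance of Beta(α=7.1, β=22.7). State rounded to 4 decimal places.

Var = αβ/[(α+β)²(α+β+1)] = (7.1×22.7)/(29.8²×30.8) = 161.17/27351.632 = 0.0059.

0.0059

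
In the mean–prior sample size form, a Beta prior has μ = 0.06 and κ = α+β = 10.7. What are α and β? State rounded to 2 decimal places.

Split κ in proportion μ : (1−μ): α = 0.06·10.7 = 0.64, β = 10.7 − 0.64 = 10.06.

α = 0.64, β = 10.06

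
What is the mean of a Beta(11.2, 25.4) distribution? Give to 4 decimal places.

The Beta mean is α/(α+β) = 11.2/(11.2+25.4) = 0.3060.

0.3060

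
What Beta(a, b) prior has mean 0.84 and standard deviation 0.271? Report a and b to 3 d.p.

σ² = 0.271² = 0.073441.
With s = a+b, Var = μ(1−μ)/(s+1), so s+1 = (0.84×0.16)/0.073441 = 1.8300 and s = 0.8300.
a = μs = 0.697, b = (1−μ)s = 0.133.

a = 0.697, b = 0.133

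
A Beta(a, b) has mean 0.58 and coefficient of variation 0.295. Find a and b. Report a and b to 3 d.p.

a = 4.246, b = 3.075

Var = (CV·μ)² = (0.295×0.58)² = 0.029275.
a+b = μ(1−μ)/Var − 1 = 0.2436/0.029275 − 1 = 7.3210.
Thus a = 0.58·7.3210 = 4.246 and b = 0.42·7.3210 = 3.075.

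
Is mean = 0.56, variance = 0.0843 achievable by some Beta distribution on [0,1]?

A Beta with mean μ has variance μ(1−μ)/(α+β+1) < μ(1−μ).
Here μ(1−μ) = 0.56×0.44 = 0.2464, and 0.0843 < 0.2464.

Yes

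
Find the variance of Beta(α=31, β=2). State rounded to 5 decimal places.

0.00167

α+β = 33 and αβ = 62, so Var = αβ/[(α+β)²(α+β+1)] = 62/37026 = 0.00167.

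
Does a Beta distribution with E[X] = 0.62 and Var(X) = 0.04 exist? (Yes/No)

Yes

The Beta variance bound is σ² < μ(1−μ).
Here μ(1−μ) = 0.62×0.38 = 0.2356, and 0.04 < 0.2356.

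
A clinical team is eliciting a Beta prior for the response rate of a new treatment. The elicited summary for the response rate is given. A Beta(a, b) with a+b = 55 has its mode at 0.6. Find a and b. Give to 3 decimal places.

Mode = (a−1)/(κ−2) with κ = a+b, so a−1 = 0.6·53 = 31.800.
a = 32.800; b = κ − a = 22.200.

a = 32.800, b = 22.200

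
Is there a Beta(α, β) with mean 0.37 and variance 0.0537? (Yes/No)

Yes

A Beta with mean μ has variance μ(1−μ)/(α+β+1) < μ(1−μ).
Here μ(1−μ) = 0.37×0.63 = 0.2331, and 0.0537 < 0.2331.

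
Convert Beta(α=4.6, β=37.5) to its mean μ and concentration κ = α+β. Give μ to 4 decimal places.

μ = 0.1093, κ = 42.1

κ = α+β = 4.6+37.5 = 42.1; μ = α/κ = 4.6/42.1 = 0.1093.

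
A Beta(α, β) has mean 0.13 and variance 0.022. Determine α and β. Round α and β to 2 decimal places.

α = 0.54, β = 3.60

Let s = α+β. The Beta variance is μ(1−μ)/(s+1).
So s+1 = μ(1−μ)/σ² = (0.13×0.87)/0.022 = 0.1131/0.022 = 5.1409, giving s = 4.1409.
Then α = μs = 0.13×4.1409 = 0.54 and β = (1−μ)s = 0.87×4.1409 = 3.60.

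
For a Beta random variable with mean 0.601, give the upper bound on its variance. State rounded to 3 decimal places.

For fixed mean μ the Beta variance is μ(1−μ)/(α+β+1), increasing as α+β decreases.
Its least upper bound (not attained) is μ(1−μ) = 0.601·0.399 = 0.240.

0.240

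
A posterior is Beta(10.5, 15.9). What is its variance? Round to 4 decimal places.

0.0087

μ = 10.5/26.4 = 0.397727; Var = μ(1−μ)/(α+β+1) = 0.2395403/27.4 = 0.0087.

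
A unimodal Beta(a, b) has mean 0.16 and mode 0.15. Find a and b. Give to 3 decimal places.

a = 11.200, b = 58.800

With s = a+b: μ = a/s and mode = (a−1)/(s−2). Eliminating a = μs,
μs − 1 = m(s−2) ⇒ s(μ−m) = 1−2m ⇒ s = 0.70/0.01 = 70.0000.
So a = μs = 11.200, b = (1−μ)s = 58.800.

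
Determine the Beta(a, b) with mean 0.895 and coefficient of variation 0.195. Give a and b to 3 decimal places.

a = 1.866, b = 0.219

Var = (CV·μ)² = (0.195×0.895)² = 0.030459.
a+b = μ(1−μ)/Var − 1 = 0.093975/0.030459 − 1 = 2.0853.
Thus a = 0.895·2.0853 = 1.866 and b = 0.105·2.0853 = 0.219.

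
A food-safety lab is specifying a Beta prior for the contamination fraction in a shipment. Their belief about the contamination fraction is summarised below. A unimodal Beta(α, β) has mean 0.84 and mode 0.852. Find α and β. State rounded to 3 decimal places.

Let s = α+β. Mean gives α = μs = 0.84s; mode gives (α−1)/(s−2) = 0.852.
Substituting: 0.84s − 1 = 0.852(s−2) = 0.852s − 1.704, so -0.012s = -0.704 and s = 58.6667.
Then α = 0.84×58.6667 = 49.280 and β = s−α = 9.387.

α = 49.280, β = 9.387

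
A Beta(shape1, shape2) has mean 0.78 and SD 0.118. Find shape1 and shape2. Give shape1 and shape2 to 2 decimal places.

First σ² = 0.013924. Setting shape1 = μn, shape2 = (1−μ)n with n = shape1+shape2,
μ(1−μ)/(n+1) = 0.013924 ⇒ n+1 = 0.1716/0.013924 = 12.3240 ⇒ n = 11.3240.
Hence shape1 = 0.78×11.3240 = 8.83, shape2 = 0.22×11.3240 = 2.49.

shape1 = 8.83, shape2 = 2.49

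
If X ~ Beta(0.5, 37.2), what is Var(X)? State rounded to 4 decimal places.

0.0003

α+β = 37.7 and αβ = 18.60, so Var = αβ/[(α+β)²(α+β+1)] = 18.60/55003.923 = 0.0003.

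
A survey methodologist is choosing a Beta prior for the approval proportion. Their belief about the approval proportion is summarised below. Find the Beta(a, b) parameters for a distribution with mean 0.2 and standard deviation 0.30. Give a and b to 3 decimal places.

a = 0.156, b = 0.622

First σ² = 0.0900. Setting a = μn, b = (1−μ)n with n = a+b,
μ(1−μ)/(n+1) = 0.0900 ⇒ n+1 = 0.16/0.0900 = 1.7778 ⇒ n = 0.7778.
Hence a = 0.2×0.7778 = 0.156, b = 0.8×0.7778 = 0.622.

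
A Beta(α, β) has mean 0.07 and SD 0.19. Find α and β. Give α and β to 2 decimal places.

Variance = 0.19² = 0.0361. The moment-matching identity α+β = μ(1−μ)/Var − 1 gives
α+β = 0.0651/0.0361 − 1 = 0.8033, so α = μ·0.8033 = 0.06 and β = (1−μ)·0.8033 = 0.75.

α = 0.06, β = 0.75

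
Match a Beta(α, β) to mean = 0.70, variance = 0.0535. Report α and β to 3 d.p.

α = 2.048, β = 0.878

Write ν = α+β; then α = μν and Var = μ(1−μ)/(ν+1).
ν = μ(1−μ)/Var − 1 = 0.2100/0.0535 − 1 = 2.9252.
α = 0.70·2.9252 = 2.048, β = 0.30·2.9252 = 0.878.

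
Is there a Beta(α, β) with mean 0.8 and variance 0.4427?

A Beta with mean μ has variance μ(1−μ)/(α+β+1) < μ(1−μ).
Here μ(1−μ) = 0.8×0.2 = 0.16, and 0.4427 ≥ 0.16.

No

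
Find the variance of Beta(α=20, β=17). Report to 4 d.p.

0.0065

Var = αβ/[(α+β)²(α+β+1)] = (20×17)/(37²×38) = 340/52022 = 0.0065.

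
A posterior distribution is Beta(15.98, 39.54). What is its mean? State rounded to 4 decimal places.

E[X] = α/(α+β) = 15.98/55.52 = 0.2878.

0.2878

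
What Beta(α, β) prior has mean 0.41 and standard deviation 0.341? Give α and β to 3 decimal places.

α = 0.443, β = 0.637

Variance = 0.341² = 0.116281. The moment-matching identity α+β = μ(1−μ)/Var − 1 gives
α+β = 0.2419/0.116281 − 1 = 1.0803, so α = μ·1.0803 = 0.443 and β = (1−μ)·1.0803 = 0.637.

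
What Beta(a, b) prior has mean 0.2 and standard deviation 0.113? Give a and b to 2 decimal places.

σ² = 0.113² = 0.012769.
With s = a+b, Var = μ(1−μ)/(s+1), so s+1 = (0.2×0.8)/0.012769 = 12.5303 and s = 11.5303.
a = μs = 2.31, b = (1−μ)s = 9.22.

a = 2.31, b = 9.22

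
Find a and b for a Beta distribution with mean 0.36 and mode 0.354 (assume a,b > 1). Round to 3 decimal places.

a = 17.520, b = 31.147

Let s = a+b. Mean gives a = μs = 0.36s; mode gives (a−1)/(s−2) = 0.354.
Substituting: 0.36s − 1 = 0.354(s−2) = 0.354s − 0.708, so 0.006s = 0.292 and s = 48.6667.
Then a = 0.36×48.6667 = 17.520 and b = s−a = 31.147.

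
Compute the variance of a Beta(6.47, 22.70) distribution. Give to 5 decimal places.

μ = 6.47/29.17 = 0.221803; Var = μ(1−μ)/(α+β+1) = 0.1726066/30.17 = 0.00572.

0.00572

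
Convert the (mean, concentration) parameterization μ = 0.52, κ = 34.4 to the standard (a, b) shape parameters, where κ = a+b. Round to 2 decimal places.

a = 17.89, b = 16.51

a = μκ = 0.52×34.4 = 17.89 and b = (1−μ)κ = 0.48×34.4 = 16.51.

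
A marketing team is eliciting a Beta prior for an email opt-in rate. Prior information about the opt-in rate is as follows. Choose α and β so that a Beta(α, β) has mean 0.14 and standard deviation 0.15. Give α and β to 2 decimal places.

First σ² = 0.0225. Setting α = μn, β = (1−μ)n with n = α+β,
μ(1−μ)/(n+1) = 0.0225 ⇒ n+1 = 0.1204/0.0225 = 5.3511 ⇒ n = 4.3511.
Hence α = 0.14×4.3511 = 0.61, β = 0.86×4.3511 = 3.74.

α = 0.61, β = 3.74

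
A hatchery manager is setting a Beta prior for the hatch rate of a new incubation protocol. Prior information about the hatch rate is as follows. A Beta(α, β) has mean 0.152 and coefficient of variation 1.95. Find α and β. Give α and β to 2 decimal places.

α = 0.07, β = 0.40

σ = CV·μ = 1.95×0.152 = 0.29640, so σ² = 0.087853.
s+1 = μ(1−μ)/σ² = 0.128896/0.087853 = 1.4672, so s = α+β = 0.4672.
α = μs = 0.07, β = (1−μ)s = 0.40.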